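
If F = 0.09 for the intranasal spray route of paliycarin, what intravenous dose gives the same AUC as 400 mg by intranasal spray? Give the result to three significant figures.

D_iv = 36.0 mg

Systemic exposure from an extravascular dose = F × D_ev, so the equivalent IV dose is F × D_ev.
D_iv = F × D_ev = 0.09 × 400 = 36 mg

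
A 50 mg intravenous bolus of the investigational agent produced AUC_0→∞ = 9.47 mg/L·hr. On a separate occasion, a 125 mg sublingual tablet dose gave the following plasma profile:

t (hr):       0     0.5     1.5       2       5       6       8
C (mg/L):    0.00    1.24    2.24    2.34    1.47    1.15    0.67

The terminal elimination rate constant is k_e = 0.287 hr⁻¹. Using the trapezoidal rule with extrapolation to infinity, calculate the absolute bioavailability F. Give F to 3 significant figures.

Trapezoidal AUC_0→8 (sublingual tablet):
  [0→0.5]: (0.00+1.24)/2 × 0.5 = 0.31
  [0.5→1.5]: (1.24+2.24)/2 × 1 = 1.74
  [1.5→2]: (2.24+2.34)/2 × 0.5 = 1.145
  [2→5]: (2.34+1.47)/2 × 3 = 5.715
  [5→6]: (1.47+1.15)/2 × 1 = 1.31
  [6→8]: (1.15+0.67)/2 × 2 = 1.82
  Sum = 12.04 mg/L·hr
Tail: C_last/k_e = 0.67/0.287 = 2.334
AUC_0→∞ (sublingual tablet) = 12.04 + 2.334 = 14.374 mg/L·hr
F = (AUC_ev/D_ev)/(AUC_iv/D_iv) = (14.374/125)/(9.47/50) = 0.114992/0.1894 = 0.6071

F = 0.607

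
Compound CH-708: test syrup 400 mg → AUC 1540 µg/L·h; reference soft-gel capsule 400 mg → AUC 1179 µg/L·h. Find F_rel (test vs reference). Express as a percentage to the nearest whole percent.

F_rel = 131%

F_rel = (AUC_test/D_test) / (AUC_ref/D_ref)
      = (1540/400) / (1179/400)
      = 3.85 / 2.9475 = 1.3062 = 130.62%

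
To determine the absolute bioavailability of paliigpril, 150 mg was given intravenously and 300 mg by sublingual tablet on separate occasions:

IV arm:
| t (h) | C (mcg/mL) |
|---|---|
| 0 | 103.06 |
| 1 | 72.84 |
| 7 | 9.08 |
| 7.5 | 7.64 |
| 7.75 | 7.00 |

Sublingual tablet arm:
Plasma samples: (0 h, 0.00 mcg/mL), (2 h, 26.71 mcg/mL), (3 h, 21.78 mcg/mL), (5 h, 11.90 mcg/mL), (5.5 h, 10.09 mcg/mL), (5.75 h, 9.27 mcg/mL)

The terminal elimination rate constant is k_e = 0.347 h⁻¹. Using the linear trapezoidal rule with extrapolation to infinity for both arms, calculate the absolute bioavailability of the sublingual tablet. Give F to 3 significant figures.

Trapezoidal AUC_0→7.75 (IV):
  [0→1]: (103.06+72.84)/2 × 1 = 87.95
  [1→7]: (72.84+9.08)/2 × 6 = 245.76
  [7→7.5]: (9.08+7.64)/2 × 0.5 = 4.18
  [7.5→7.75]: (7.64+7.00)/2 × 0.25 = 1.83
  Sum = 339.72 mcg/mL·h
IV tail: 7.00/0.347 = 20.173; AUC_iv,0→∞ = 339.72 + 20.173 = 359.893 mcg/mL·h
Trapezoidal AUC_0→5.75 (sublingual tablet):
  [0→2]: (0.00+26.71)/2 × 2 = 26.71
  [2→3]: (26.71+21.78)/2 × 1 = 24.245
  [3→5]: (21.78+11.90)/2 × 2 = 33.68
  [5→5.5]: (11.90+10.09)/2 × 0.5 = 5.4975
  [5.5→5.75]: (10.09+9.27)/2 × 0.25 = 2.42
  Sum = 92.5525 mcg/mL·h
sublingual tablet tail: 9.27/0.347 = 26.715; AUC_ev,0→∞ = 92.5525 + 26.715 = 119.2675 mcg/mL·h
F = (AUC_ev/D_ev)/(AUC_iv/D_iv) = (119.2675/300)/(359.893/150) = 0.397558/2.39929 = 0.1657

F = 0.166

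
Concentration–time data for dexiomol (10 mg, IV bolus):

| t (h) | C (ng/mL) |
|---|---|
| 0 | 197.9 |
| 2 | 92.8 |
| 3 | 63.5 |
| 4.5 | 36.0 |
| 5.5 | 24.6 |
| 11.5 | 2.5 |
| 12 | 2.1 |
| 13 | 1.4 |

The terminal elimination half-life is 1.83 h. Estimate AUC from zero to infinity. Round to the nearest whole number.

AUC = 562 ng/mL·h

Trapezoidal AUC_0→13:
  [0→2]: (197.9+92.8)/2 × 2 = 290.7
  [2→3]: (92.8+63.5)/2 × 1 = 78.15
  [3→4.5]: (63.5+36.0)/2 × 1.5 = 74.625
  [4.5→5.5]: (36.0+24.6)/2 × 1 = 30.3
  [5.5→11.5]: (24.6+2.5)/2 × 6 = 81.3
  [11.5→12]: (2.5+2.1)/2 × 0.5 = 1.15
  [12→13]: (2.1+1.4)/2 × 1 = 1.75
  Sum = 557.975 ng/mL·h
k_e = ln2 / t½ = 0.693147 / 1.83 = 0.3788 h^-1
Extrapolated tail: C_last / k_e = 1.4 / 0.3788 = 3.696
AUC_0→∞ = 557.975 + 3.696 = 561.671 ng/mL·h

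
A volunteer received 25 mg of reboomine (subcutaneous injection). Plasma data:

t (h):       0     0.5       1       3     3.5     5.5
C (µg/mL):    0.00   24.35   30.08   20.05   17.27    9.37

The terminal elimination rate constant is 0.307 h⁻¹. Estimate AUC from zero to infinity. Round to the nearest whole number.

Trapezoidal AUC_0→5.5:
  [0→0.5]: (0.00+24.35)/2 × 0.5 = 6.0875
  [0.5→1]: (24.35+30.08)/2 × 0.5 = 13.6075
  [1→3]: (30.08+20.05)/2 × 2 = 50.13
  [3→3.5]: (20.05+17.27)/2 × 0.5 = 9.33
  [3.5→5.5]: (17.27+9.37)/2 × 2 = 26.64
  Sum = 105.795 µg/mL·h
Extrapolated tail: C_last / k_e = 9.37 / 0.307 = 30.521
AUC_0→∞ = 105.795 + 30.521 = 136.316 µg/mL·h

AUC = 136 µg/mL·h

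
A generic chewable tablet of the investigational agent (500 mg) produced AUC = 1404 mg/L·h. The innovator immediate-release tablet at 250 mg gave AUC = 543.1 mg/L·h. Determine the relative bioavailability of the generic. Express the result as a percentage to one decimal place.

F_rel = 129.3%

F_rel = (AUC_test/D_test) / (AUC_ref/D_ref)
      = (1404/500) / (543.1/250)
      = 2.808 / 2.1724 = 1.2926 = 129.26%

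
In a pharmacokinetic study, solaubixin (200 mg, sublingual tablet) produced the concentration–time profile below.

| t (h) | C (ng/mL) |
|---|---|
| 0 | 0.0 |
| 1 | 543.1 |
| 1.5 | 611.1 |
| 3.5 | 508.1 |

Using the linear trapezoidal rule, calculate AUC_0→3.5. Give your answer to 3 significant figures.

Trapezoidal AUC_0→3.5:
  [0→1]: (0.0+543.1)/2 × 1 = 271.55
  [1→1.5]: (543.1+611.1)/2 × 0.5 = 288.55
  [1.5→3.5]: (611.1+508.1)/2 × 2 = 1119.2
  Sum = 1679.3 ng/mL·h

AUC = 1680 ng/mL·h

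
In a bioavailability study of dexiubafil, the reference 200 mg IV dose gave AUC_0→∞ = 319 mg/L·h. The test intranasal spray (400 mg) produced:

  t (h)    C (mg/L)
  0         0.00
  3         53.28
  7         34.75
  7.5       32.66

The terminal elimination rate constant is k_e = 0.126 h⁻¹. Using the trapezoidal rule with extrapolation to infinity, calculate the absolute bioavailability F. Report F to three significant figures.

F = 0.834

Trapezoidal AUC_0→7.5 (intranasal spray):
  [0→3]: (0.00+53.28)/2 × 3 = 79.92
  [3→7]: (53.28+34.75)/2 × 4 = 176.06
  [7→7.5]: (34.75+32.66)/2 × 0.5 = 16.8525
  Sum = 272.8325 mg/L·h
Tail: C_last/k_e = 32.66/0.126 = 259.206
AUC_0→∞ (intranasal spray) = 272.8325 + 259.206 = 532.0385 mg/L·h
F = (AUC_ev/D_ev)/(AUC_iv/D_iv) = (532.0385/400)/(319/200) = 1.3301/1.595 = 0.8339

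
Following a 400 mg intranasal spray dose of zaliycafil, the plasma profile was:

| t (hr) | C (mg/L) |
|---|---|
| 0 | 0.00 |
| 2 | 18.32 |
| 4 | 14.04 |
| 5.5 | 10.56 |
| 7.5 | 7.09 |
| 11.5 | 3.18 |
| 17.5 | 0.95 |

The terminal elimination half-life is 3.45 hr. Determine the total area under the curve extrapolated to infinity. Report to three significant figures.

Trapezoidal AUC_0→17.5:
  [0→2]: (0.00+18.32)/2 × 2 = 18.32
  [2→4]: (18.32+14.04)/2 × 2 = 32.36
  [4→5.5]: (14.04+10.56)/2 × 1.5 = 18.45
  [5.5→7.5]: (10.56+7.09)/2 × 2 = 17.65
  [7.5→11.5]: (7.09+3.18)/2 × 4 = 20.54
  [11.5→17.5]: (3.18+0.95)/2 × 6 = 12.39
  Sum = 119.71 mg/L·hr
k_e = ln2 / t½ = 0.693147 / 3.45 = 0.2009 hr^-1
Extrapolated tail: C_last / k_e = 0.95 / 0.2009 = 4.729
AUC_0→∞ = 119.71 + 4.729 = 124.439 mg/L·hr

AUC = 124 mg/L·hr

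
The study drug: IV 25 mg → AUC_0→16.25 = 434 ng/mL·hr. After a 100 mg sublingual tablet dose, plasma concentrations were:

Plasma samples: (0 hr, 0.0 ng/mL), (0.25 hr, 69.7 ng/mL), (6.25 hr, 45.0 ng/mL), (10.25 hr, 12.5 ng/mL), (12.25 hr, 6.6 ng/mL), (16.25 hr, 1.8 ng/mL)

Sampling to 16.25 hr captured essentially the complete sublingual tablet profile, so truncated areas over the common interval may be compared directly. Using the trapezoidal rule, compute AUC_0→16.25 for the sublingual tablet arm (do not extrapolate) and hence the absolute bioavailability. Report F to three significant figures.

F = 0.290

Trapezoidal AUC_0→16.25 (sublingual tablet):
  [0→0.25]: (0.0+69.7)/2 × 0.25 = 8.7125
  [0.25→6.25]: (69.7+45.0)/2 × 6 = 344.1
  [6.25→10.25]: (45.0+12.5)/2 × 4 = 115.0
  [10.25→12.25]: (12.5+6.6)/2 × 2 = 19.1
  [12.25→16.25]: (6.6+1.8)/2 × 4 = 16.8
  Sum = 503.7125 ng/mL·hr
F = (AUC_ev/D_ev)/(AUC_iv/D_iv) = (503.7125/100)/(434/25) = 5.037125/17.36 = 0.2902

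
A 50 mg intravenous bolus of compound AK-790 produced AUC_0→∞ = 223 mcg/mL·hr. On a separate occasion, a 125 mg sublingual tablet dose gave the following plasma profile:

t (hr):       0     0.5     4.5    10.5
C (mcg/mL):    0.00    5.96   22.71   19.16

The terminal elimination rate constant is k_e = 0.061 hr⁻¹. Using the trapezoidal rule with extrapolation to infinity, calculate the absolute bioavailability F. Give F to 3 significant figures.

Trapezoidal AUC_0→10.5 (sublingual tablet):
  [0→0.5]: (0.00+5.96)/2 × 0.5 = 1.49
  [0.5→4.5]: (5.96+22.71)/2 × 4 = 57.34
  [4.5→10.5]: (22.71+19.16)/2 × 6 = 125.61
  Sum = 184.44 mcg/mL·hr
Tail: C_last/k_e = 19.16/0.061 = 314.098
AUC_0→∞ (sublingual tablet) = 184.44 + 314.098 = 498.538 mcg/mL·hr
F = (AUC_ev/D_ev)/(AUC_iv/D_iv) = (498.538/125)/(223/50) = 3.988304/4.46 = 0.8942

F = 0.894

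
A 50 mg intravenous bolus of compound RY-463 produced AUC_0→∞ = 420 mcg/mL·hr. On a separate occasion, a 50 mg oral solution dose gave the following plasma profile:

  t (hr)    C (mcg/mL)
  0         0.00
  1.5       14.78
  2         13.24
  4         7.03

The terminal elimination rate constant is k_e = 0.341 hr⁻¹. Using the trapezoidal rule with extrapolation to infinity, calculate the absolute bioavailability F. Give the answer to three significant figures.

Trapezoidal AUC_0→4 (oral solution):
  [0→1.5]: (0.00+14.78)/2 × 1.5 = 11.085
  [1.5→2]: (14.78+13.24)/2 × 0.5 = 7.005
  [2→4]: (13.24+7.03)/2 × 2 = 20.27
  Sum = 38.36 mcg/mL·hr
Tail: C_last/k_e = 7.03/0.341 = 20.616
AUC_0→∞ (oral solution) = 38.36 + 20.616 = 58.976 mcg/mL·hr
F = (AUC_ev/D_ev)/(AUC_iv/D_iv) = (58.976/50)/(420/50) = 1.17952/8.4 = 0.1404

F = 0.140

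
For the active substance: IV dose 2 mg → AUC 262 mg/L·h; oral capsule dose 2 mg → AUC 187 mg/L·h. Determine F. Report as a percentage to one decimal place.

F = (AUC_ev / D_ev) / (AUC_iv / D_iv)
  = (187/2) / (262/2)
  = 93.5 / 131 = 0.7137
  = 71.37%

F = 71.4%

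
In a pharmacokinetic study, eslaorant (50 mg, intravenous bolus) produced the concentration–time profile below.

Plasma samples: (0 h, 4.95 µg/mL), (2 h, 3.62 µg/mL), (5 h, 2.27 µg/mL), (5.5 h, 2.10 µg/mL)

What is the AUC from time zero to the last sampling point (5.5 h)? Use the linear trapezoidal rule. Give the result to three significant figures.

Trapezoidal AUC_0→5.5:
  [0→2]: (4.95+3.62)/2 × 2 = 8.57
  [2→5]: (3.62+2.27)/2 × 3 = 8.835
  [5→5.5]: (2.27+2.10)/2 × 0.5 = 1.0925
  Sum = 18.4975 µg/mL·h

AUC = 18.5 µg/mL·h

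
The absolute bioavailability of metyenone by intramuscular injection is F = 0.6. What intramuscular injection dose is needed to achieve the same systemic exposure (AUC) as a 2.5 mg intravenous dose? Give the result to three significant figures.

For equal systemic exposure: F × D_ev = D_iv
D_ev = D_iv / F = 2.5 / 0.6 = 4.16667 mg

D_intramuscular = 4.17 mg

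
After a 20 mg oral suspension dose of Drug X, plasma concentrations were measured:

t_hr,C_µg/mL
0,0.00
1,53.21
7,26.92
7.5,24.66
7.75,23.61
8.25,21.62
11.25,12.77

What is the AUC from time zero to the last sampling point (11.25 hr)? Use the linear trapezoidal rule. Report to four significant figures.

Trapezoidal AUC_0→11.25:
  [0→1]: (0.00+53.21)/2 × 1 = 26.605
  [1→7]: (53.21+26.92)/2 × 6 = 240.39
  [7→7.5]: (26.92+24.66)/2 × 0.5 = 12.895
  [7.5→7.75]: (24.66+23.61)/2 × 0.25 = 6.03375
  [7.75→8.25]: (23.61+21.62)/2 × 0.5 = 11.3075
  [8.25→11.25]: (21.62+12.77)/2 × 3 = 51.585
  Sum = 348.81625 µg/mL·hr

AUC = 348.8 µg/mL·hr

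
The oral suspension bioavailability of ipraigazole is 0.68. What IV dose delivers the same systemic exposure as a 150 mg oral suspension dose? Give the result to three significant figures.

D_iv = 102 mg

Systemic exposure from an extravascular dose = F × D_ev, so the equivalent IV dose is F × D_ev.
D_iv = F × D_ev = 0.68 × 150 = 102 mg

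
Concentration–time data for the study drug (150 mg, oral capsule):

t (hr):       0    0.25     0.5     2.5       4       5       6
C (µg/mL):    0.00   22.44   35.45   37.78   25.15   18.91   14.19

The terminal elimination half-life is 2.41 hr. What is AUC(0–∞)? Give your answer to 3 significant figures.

AUC = 218 µg/mL·hr

Trapezoidal AUC_0→6:
  [0→0.25]: (0.00+22.44)/2 × 0.25 = 2.805
  [0.25→0.5]: (22.44+35.45)/2 × 0.25 = 7.23625
  [0.5→2.5]: (35.45+37.78)/2 × 2 = 73.23
  [2.5→4]: (37.78+25.15)/2 × 1.5 = 47.1975
  [4→5]: (25.15+18.91)/2 × 1 = 22.03
  [5→6]: (18.91+14.19)/2 × 1 = 16.55
  Sum = 169.04875 µg/mL·hr
k_e = ln2 / t½ = 0.693147 / 2.41 = 0.2876 hr^-1
Extrapolated tail: C_last / k_e = 14.19 / 0.2876 = 49.339
AUC_0→∞ = 169.04875 + 49.339 = 218.38775 µg/mL·hr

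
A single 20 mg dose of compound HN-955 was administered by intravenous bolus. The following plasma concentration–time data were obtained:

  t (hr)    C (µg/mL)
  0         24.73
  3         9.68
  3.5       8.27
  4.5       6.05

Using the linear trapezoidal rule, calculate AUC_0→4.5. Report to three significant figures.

AUC = 63.3 µg/mL·hr

Trapezoidal AUC_0→4.5:
  [0→3]: (24.73+9.68)/2 × 3 = 51.615
  [3→3.5]: (9.68+8.27)/2 × 0.5 = 4.4875
  [3.5→4.5]: (8.27+6.05)/2 × 1 = 7.16
  Sum = 63.2625 µg/mL·hr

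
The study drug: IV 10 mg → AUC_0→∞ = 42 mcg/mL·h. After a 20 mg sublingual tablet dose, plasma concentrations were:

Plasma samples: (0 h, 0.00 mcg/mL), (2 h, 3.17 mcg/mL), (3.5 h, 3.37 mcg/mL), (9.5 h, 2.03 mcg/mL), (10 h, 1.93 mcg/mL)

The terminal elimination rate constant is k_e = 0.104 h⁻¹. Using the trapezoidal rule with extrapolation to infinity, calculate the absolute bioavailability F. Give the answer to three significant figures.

Trapezoidal AUC_0→10 (sublingual tablet):
  [0→2]: (0.00+3.17)/2 × 2 = 3.17
  [2→3.5]: (3.17+3.37)/2 × 1.5 = 4.905
  [3.5→9.5]: (3.37+2.03)/2 × 6 = 16.2
  [9.5→10]: (2.03+1.93)/2 × 0.5 = 0.99
  Sum = 25.265 mcg/mL·h
Tail: C_last/k_e = 1.93/0.104 = 18.558
AUC_0→∞ (sublingual tablet) = 25.265 + 18.558 = 43.823 mcg/mL·h
F = (AUC_ev/D_ev)/(AUC_iv/D_iv) = (43.823/20)/(42/10) = 2.19115/4.2 = 0.5217

F = 0.522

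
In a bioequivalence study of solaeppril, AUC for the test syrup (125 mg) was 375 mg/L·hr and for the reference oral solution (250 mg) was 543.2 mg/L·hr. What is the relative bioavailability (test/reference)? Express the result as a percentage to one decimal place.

F_rel = 138.1%

F_rel = (AUC_test/D_test) / (AUC_ref/D_ref)
      = (375/125) / (543.2/250)
      = 3 / 2.1728 = 1.3807 = 138.07%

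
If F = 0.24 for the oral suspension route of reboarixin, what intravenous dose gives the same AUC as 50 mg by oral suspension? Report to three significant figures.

Systemic exposure from an extravascular dose = F × D_ev, so the equivalent IV dose is F × D_ev.
D_iv = F × D_ev = 0.24 × 50 = 12 mg

D_iv = 12.0 mg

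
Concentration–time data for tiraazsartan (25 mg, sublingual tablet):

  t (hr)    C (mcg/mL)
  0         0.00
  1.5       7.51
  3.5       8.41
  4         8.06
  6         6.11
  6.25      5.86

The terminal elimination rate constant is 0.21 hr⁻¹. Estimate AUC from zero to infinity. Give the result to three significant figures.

Trapezoidal AUC_0→6.25:
  [0→1.5]: (0.00+7.51)/2 × 1.5 = 5.6325
  [1.5→3.5]: (7.51+8.41)/2 × 2 = 15.92
  [3.5→4]: (8.41+8.06)/2 × 0.5 = 4.1175
  [4→6]: (8.06+6.11)/2 × 2 = 14.17
  [6→6.25]: (6.11+5.86)/2 × 0.25 = 1.49625
  Sum = 41.33625 mcg/mL·hr
Extrapolated tail: C_last / k_e = 5.86 / 0.21 = 27.905
AUC_0→∞ = 41.33625 + 27.905 = 69.24125 mcg/mL·hr

AUC = 69.2 mcg/mL·hr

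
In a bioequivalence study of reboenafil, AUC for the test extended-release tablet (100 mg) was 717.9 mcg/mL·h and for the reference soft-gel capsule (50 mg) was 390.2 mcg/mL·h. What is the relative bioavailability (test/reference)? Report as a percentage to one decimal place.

F_rel = 92.0%

F_rel = (AUC_test/D_test) / (AUC_ref/D_ref)
      = (717.9/100) / (390.2/50)
      = 7.179 / 7.804 = 0.9199 = 91.99%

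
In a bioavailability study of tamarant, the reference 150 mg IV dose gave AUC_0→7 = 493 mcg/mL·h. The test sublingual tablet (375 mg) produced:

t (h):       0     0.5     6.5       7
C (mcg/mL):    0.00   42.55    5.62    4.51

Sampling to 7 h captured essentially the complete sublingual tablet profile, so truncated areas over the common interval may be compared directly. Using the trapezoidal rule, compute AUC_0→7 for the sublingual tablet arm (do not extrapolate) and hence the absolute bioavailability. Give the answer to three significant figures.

F = 0.128

Trapezoidal AUC_0→7 (sublingual tablet):
  [0→0.5]: (0.00+42.55)/2 × 0.5 = 10.6375
  [0.5→6.5]: (42.55+5.62)/2 × 6 = 144.51
  [6.5→7]: (5.62+4.51)/2 × 0.5 = 2.5325
  Sum = 157.68 mcg/mL·h
F = (AUC_ev/D_ev)/(AUC_iv/D_iv) = (157.68/375)/(493/150) = 0.42048/3.28667 = 0.1279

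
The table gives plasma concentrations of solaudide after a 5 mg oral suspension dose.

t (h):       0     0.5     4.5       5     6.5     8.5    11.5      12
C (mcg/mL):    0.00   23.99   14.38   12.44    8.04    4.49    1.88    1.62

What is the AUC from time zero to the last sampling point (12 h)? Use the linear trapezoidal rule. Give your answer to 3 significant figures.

Trapezoidal AUC_0→12:
  [0→0.5]: (0.00+23.99)/2 × 0.5 = 5.9975
  [0.5→4.5]: (23.99+14.38)/2 × 4 = 76.74
  [4.5→5]: (14.38+12.44)/2 × 0.5 = 6.705
  [5→6.5]: (12.44+8.04)/2 × 1.5 = 15.36
  [6.5→8.5]: (8.04+4.49)/2 × 2 = 12.53
  [8.5→11.5]: (4.49+1.88)/2 × 3 = 9.555
  [11.5→12]: (1.88+1.62)/2 × 0.5 = 0.875
  Sum = 127.7625 mcg/mL·h

AUC = 128 mcg/mL·h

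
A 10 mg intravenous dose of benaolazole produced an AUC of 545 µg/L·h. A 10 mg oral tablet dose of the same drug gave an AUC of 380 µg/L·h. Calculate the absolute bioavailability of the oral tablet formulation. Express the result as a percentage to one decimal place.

F = 69.7%

F = (AUC_ev / D_ev) / (AUC_iv / D_iv)
  = (380/10) / (545/10)
  = 38 / 54.5 = 0.6972
  = 69.72%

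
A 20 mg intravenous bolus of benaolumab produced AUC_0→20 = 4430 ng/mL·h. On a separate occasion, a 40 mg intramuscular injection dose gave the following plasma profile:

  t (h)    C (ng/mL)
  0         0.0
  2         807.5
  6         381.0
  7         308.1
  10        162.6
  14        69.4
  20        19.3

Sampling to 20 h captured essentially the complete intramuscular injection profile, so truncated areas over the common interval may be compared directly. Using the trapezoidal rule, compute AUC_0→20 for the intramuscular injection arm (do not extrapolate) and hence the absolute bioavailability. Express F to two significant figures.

Trapezoidal AUC_0→20 (intramuscular injection):
  [0→2]: (0.0+807.5)/2 × 2 = 807.5
  [2→6]: (807.5+381.0)/2 × 4 = 2377.0
  [6→7]: (381.0+308.1)/2 × 1 = 344.55
  [7→10]: (308.1+162.6)/2 × 3 = 706.05
  [10→14]: (162.6+69.4)/2 × 4 = 464.0
  [14→20]: (69.4+19.3)/2 × 6 = 266.1
  Sum = 4965.2 ng/mL·h
F = (AUC_ev/D_ev)/(AUC_iv/D_iv) = (4965.2/40)/(4430/20) = 124.13/221.5 = 0.5604

F = 0.56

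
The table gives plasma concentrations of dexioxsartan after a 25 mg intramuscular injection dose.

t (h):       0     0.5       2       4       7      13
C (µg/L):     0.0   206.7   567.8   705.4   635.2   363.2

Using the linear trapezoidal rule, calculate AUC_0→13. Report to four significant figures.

AUC = 6912 µg/L·h

Trapezoidal AUC_0→13:
  [0→0.5]: (0.0+206.7)/2 × 0.5 = 51.675
  [0.5→2]: (206.7+567.8)/2 × 1.5 = 580.875
  [2→4]: (567.8+705.4)/2 × 2 = 1273.2
  [4→7]: (705.4+635.2)/2 × 3 = 2010.9
  [7→13]: (635.2+363.2)/2 × 6 = 2995.2
  Sum = 6911.85 µg/L·h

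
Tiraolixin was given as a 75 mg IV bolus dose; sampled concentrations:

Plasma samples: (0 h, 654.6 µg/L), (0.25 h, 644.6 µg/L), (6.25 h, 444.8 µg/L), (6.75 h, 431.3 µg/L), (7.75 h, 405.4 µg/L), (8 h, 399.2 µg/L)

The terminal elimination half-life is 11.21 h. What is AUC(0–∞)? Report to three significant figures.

Trapezoidal AUC_0→8:
  [0→0.25]: (654.6+644.6)/2 × 0.25 = 162.4
  [0.25→6.25]: (644.6+444.8)/2 × 6 = 3268.2
  [6.25→6.75]: (444.8+431.3)/2 × 0.5 = 219.025
  [6.75→7.75]: (431.3+405.4)/2 × 1 = 418.35
  [7.75→8]: (405.4+399.2)/2 × 0.25 = 100.575
  Sum = 4168.55 µg/L·h
k_e = ln2 / t½ = 0.693147 / 11.21 = 0.0618 h^-1
Extrapolated tail: C_last / k_e = 399.2 / 0.0618 = 6459.547
AUC_0→∞ = 4168.55 + 6459.547 = 10628.097 µg/L·h

AUC = 10600 µg/L·h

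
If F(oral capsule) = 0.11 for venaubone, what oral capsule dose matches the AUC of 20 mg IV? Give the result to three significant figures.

D_oral = 182 mg

For equal systemic exposure: F × D_ev = D_iv
D_ev = D_iv / F = 20 / 0.11 = 181.818 mg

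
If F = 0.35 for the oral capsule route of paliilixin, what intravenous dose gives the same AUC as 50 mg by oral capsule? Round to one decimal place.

Systemic exposure from an extravascular dose = F × D_ev, so the equivalent IV dose is F × D_ev.
D_iv = F × D_ev = 0.35 × 50 = 17.5 mg

D_iv = 17.5 mg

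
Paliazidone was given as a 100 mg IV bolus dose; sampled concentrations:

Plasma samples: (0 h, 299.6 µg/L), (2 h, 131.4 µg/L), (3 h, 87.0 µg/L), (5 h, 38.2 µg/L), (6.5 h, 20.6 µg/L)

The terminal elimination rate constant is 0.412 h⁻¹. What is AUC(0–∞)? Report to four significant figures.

AUC = 759.5 µg/L·h

Trapezoidal AUC_0→6.5:
  [0→2]: (299.6+131.4)/2 × 2 = 431.0
  [2→3]: (131.4+87.0)/2 × 1 = 109.2
  [3→5]: (87.0+38.2)/2 × 2 = 125.2
  [5→6.5]: (38.2+20.6)/2 × 1.5 = 44.1
  Sum = 709.5 µg/L·h
Extrapolated tail: C_last / k_e = 20.6 / 0.412 = 50.000
AUC_0→∞ = 709.5 + 50.000 = 759.5 µg/L·h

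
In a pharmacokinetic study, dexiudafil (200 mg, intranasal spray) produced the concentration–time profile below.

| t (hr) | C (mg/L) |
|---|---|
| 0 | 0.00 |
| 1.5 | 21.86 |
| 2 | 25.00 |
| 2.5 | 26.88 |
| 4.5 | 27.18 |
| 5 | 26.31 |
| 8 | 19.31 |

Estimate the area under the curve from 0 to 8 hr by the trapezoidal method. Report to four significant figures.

Trapezoidal AUC_0→8:
  [0→1.5]: (0.00+21.86)/2 × 1.5 = 16.395
  [1.5→2]: (21.86+25.00)/2 × 0.5 = 11.715
  [2→2.5]: (25.00+26.88)/2 × 0.5 = 12.97
  [2.5→4.5]: (26.88+27.18)/2 × 2 = 54.06
  [4.5→5]: (27.18+26.31)/2 × 0.5 = 13.3725
  [5→8]: (26.31+19.31)/2 × 3 = 68.43
  Sum = 176.9425 mg/L·hr

AUC = 176.9 mg/L·hr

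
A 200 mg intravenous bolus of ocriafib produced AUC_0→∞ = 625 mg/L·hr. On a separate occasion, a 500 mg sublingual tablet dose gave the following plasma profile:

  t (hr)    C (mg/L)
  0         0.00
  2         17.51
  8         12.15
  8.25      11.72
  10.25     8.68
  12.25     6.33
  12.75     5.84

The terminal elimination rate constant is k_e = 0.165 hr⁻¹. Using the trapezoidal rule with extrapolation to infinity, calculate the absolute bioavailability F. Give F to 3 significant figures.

Trapezoidal AUC_0→12.75 (sublingual tablet):
  [0→2]: (0.00+17.51)/2 × 2 = 17.51
  [2→8]: (17.51+12.15)/2 × 6 = 88.98
  [8→8.25]: (12.15+11.72)/2 × 0.25 = 2.98375
  [8.25→10.25]: (11.72+8.68)/2 × 2 = 20.4
  [10.25→12.25]: (8.68+6.33)/2 × 2 = 15.01
  [12.25→12.75]: (6.33+5.84)/2 × 0.5 = 3.0425
  Sum = 147.92625 mg/L·hr
Tail: C_last/k_e = 5.84/0.165 = 35.394
AUC_0→∞ (sublingual tablet) = 147.92625 + 35.394 = 183.32025 mg/L·hr
F = (AUC_ev/D_ev)/(AUC_iv/D_iv) = (183.32025/500)/(625/200) = 0.3666405/3.125 = 0.1173

F = 0.117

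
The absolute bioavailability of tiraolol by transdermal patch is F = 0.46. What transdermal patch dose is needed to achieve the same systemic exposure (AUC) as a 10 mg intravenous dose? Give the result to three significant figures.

D_transdermal = 21.7 mg

For equal systemic exposure: F × D_ev = D_iv
D_ev = D_iv / F = 10 / 0.46 = 21.7391 mg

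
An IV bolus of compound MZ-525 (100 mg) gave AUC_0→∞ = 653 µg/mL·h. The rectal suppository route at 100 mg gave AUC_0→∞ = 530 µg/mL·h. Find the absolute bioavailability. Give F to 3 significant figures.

F = 0.812

F = (AUC_ev / D_ev) / (AUC_iv / D_iv)
  = (530/100) / (653/100)
  = 5.3 / 6.53 = 0.8116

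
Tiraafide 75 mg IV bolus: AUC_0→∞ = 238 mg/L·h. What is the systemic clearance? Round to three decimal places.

CL = 0.315 L/h

CL = Dose_iv / AUC_0→∞
   = 75 / 238 = 0.315126 L/h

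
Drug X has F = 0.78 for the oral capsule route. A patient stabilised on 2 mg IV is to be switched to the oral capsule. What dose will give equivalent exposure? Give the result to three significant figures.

D_oral = 2.56 mg

For equal systemic exposure: F × D_ev = D_iv
D_ev = D_iv / F = 2 / 0.78 = 2.5641 mg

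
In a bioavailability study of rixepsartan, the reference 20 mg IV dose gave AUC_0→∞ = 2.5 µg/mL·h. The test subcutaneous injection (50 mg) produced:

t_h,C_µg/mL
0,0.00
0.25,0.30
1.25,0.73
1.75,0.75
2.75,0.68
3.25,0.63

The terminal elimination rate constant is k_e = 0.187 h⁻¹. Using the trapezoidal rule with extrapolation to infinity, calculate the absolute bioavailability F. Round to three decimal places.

Trapezoidal AUC_0→3.25 (subcutaneous injection):
  [0→0.25]: (0.00+0.30)/2 × 0.25 = 0.0375
  [0.25→1.25]: (0.30+0.73)/2 × 1 = 0.515
  [1.25→1.75]: (0.73+0.75)/2 × 0.5 = 0.37
  [1.75→2.75]: (0.75+0.68)/2 × 1 = 0.715
  [2.75→3.25]: (0.68+0.63)/2 × 0.5 = 0.3275
  Sum = 1.965 µg/mL·h
Tail: C_last/k_e = 0.63/0.187 = 3.369
AUC_0→∞ (subcutaneous injection) = 1.965 + 3.369 = 5.334 µg/mL·h
F = (AUC_ev/D_ev)/(AUC_iv/D_iv) = (5.334/50)/(2.5/20) = 0.10668/0.125 = 0.8534

F = 0.853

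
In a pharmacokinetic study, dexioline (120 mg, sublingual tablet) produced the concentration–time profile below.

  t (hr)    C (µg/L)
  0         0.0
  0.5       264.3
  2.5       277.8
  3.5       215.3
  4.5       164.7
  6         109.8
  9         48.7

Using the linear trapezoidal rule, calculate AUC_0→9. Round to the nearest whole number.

Trapezoidal AUC_0→9:
  [0→0.5]: (0.0+264.3)/2 × 0.5 = 66.075
  [0.5→2.5]: (264.3+277.8)/2 × 2 = 542.1
  [2.5→3.5]: (277.8+215.3)/2 × 1 = 246.55
  [3.5→4.5]: (215.3+164.7)/2 × 1 = 190.0
  [4.5→6]: (164.7+109.8)/2 × 1.5 = 205.875
  [6→9]: (109.8+48.7)/2 × 3 = 237.75
  Sum = 1488.35 µg/L·hr

AUC = 1488 µg/L·hr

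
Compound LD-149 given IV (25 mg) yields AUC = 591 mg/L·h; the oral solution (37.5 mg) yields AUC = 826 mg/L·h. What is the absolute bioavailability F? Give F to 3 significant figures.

F = 0.932

F = (AUC_ev / D_ev) / (AUC_iv / D_iv)
  = (826/37.5) / (591/25)
  = 22.0267 / 23.64 = 0.9318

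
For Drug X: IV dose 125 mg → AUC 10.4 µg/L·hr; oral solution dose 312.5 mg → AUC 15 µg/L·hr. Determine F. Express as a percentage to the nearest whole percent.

F = 58%

F = (AUC_ev / D_ev) / (AUC_iv / D_iv)
  = (15/312.5) / (10.4/125)
  = 0.048 / 0.0832 = 0.5769
  = 57.69%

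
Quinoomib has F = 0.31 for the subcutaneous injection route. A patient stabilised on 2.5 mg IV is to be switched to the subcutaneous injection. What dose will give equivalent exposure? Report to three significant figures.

For equal systemic exposure: F × D_ev = D_iv
D_ev = D_iv / F = 2.5 / 0.31 = 8.06452 mg

D_subcutaneous = 8.06 mg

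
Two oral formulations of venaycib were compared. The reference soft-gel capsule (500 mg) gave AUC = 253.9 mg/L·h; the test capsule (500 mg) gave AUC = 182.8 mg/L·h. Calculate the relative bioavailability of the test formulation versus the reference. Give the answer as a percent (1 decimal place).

F_rel = (AUC_test/D_test) / (AUC_ref/D_ref)
      = (182.8/500) / (253.9/500)
      = 0.3656 / 0.5078 = 0.7200 = 72.00%

F_rel = 72.0%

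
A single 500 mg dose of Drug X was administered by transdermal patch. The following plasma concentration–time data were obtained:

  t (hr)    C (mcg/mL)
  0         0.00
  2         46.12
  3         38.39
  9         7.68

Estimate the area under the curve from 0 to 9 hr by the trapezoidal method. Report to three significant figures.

Trapezoidal AUC_0→9:
  [0→2]: (0.00+46.12)/2 × 2 = 46.12
  [2→3]: (46.12+38.39)/2 × 1 = 42.255
  [3→9]: (38.39+7.68)/2 × 6 = 138.21
  Sum = 226.585 mcg/mL·hr

AUC = 227 mcg/mL·hr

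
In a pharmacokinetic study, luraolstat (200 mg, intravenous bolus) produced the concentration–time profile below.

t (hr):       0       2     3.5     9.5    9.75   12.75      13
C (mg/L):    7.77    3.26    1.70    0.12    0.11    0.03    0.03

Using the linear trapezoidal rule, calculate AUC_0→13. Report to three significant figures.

Trapezoidal AUC_0→13:
  [0→2]: (7.77+3.26)/2 × 2 = 11.03
  [2→3.5]: (3.26+1.70)/2 × 1.5 = 3.72
  [3.5→9.5]: (1.70+0.12)/2 × 6 = 5.46
  [9.5→9.75]: (0.12+0.11)/2 × 0.25 = 0.02875
  [9.75→12.75]: (0.11+0.03)/2 × 3 = 0.21
  [12.75→13]: (0.03+0.03)/2 × 0.25 = 0.0075
  Sum = 20.45625 mg/L·hr

AUC = 20.5 mg/L·hr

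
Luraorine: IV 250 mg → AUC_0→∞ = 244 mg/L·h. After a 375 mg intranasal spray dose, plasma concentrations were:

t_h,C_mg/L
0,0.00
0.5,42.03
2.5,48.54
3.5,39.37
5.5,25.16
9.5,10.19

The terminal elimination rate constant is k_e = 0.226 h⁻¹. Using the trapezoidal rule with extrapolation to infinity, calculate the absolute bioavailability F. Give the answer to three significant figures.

F = 0.889

Trapezoidal AUC_0→9.5 (intranasal spray):
  [0→0.5]: (0.00+42.03)/2 × 0.5 = 10.5075
  [0.5→2.5]: (42.03+48.54)/2 × 2 = 90.57
  [2.5→3.5]: (48.54+39.37)/2 × 1 = 43.955
  [3.5→5.5]: (39.37+25.16)/2 × 2 = 64.53
  [5.5→9.5]: (25.16+10.19)/2 × 4 = 70.7
  Sum = 280.2625 mg/L·h
Tail: C_last/k_e = 10.19/0.226 = 45.088
AUC_0→∞ (intranasal spray) = 280.2625 + 45.088 = 325.3505 mg/L·h
F = (AUC_ev/D_ev)/(AUC_iv/D_iv) = (325.3505/375)/(244/250) = 0.867601/0.976 = 0.8889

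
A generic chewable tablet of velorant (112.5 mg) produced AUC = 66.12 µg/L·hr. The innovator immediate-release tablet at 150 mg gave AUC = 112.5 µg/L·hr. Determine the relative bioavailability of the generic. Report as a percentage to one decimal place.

F_rel = (AUC_test/D_test) / (AUC_ref/D_ref)
      = (66.12/112.5) / (112.5/150)
      = 0.587733 / 0.75 = 0.7836 = 78.36%

F_rel = 78.4%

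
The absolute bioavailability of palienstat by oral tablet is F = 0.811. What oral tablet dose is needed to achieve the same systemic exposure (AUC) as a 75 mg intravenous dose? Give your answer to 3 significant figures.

D_oral = 92.5 mg

For equal systemic exposure: F × D_ev = D_iv
D_ev = D_iv / F = 75 / 0.811 = 92.4784 mg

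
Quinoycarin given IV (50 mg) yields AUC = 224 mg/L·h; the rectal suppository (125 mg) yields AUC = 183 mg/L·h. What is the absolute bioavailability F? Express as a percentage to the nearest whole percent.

F = 33%

F = (AUC_ev / D_ev) / (AUC_iv / D_iv)
  = (183/125) / (224/50)
  = 1.464 / 4.48 = 0.3268
  = 32.68%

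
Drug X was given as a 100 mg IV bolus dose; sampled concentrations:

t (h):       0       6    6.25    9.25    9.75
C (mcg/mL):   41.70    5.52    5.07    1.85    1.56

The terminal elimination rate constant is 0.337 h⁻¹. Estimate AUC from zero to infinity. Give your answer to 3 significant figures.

Trapezoidal AUC_0→9.75:
  [0→6]: (41.70+5.52)/2 × 6 = 141.66
  [6→6.25]: (5.52+5.07)/2 × 0.25 = 1.32375
  [6.25→9.25]: (5.07+1.85)/2 × 3 = 10.38
  [9.25→9.75]: (1.85+1.56)/2 × 0.5 = 0.8525
  Sum = 154.21625 mcg/mL·h
Extrapolated tail: C_last / k_e = 1.56 / 0.337 = 4.629
AUC_0→∞ = 154.21625 + 4.629 = 158.84525 mcg/mL·h

AUC = 159 mcg/mL·h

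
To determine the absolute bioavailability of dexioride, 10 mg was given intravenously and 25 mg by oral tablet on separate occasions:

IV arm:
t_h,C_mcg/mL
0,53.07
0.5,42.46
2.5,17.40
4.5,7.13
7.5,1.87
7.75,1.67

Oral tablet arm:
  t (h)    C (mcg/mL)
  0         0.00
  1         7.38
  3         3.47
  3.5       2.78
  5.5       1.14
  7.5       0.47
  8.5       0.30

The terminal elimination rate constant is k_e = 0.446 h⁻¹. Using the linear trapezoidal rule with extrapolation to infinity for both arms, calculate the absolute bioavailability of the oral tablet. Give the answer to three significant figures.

Trapezoidal AUC_0→7.75 (IV):
  [0→0.5]: (53.07+42.46)/2 × 0.5 = 23.8825
  [0.5→2.5]: (42.46+17.40)/2 × 2 = 59.86
  [2.5→4.5]: (17.40+7.13)/2 × 2 = 24.53
  [4.5→7.5]: (7.13+1.87)/2 × 3 = 13.5
  [7.5→7.75]: (1.87+1.67)/2 × 0.25 = 0.4425
  Sum = 122.215 mcg/mL·h
IV tail: 1.67/0.446 = 3.744; AUC_iv,0→∞ = 122.215 + 3.744 = 125.959 mcg/mL·h
Trapezoidal AUC_0→8.5 (oral tablet):
  [0→1]: (0.00+7.38)/2 × 1 = 3.69
  [1→3]: (7.38+3.47)/2 × 2 = 10.85
  [3→3.5]: (3.47+2.78)/2 × 0.5 = 1.5625
  [3.5→5.5]: (2.78+1.14)/2 × 2 = 3.92
  [5.5→7.5]: (1.14+0.47)/2 × 2 = 1.61
  [7.5→8.5]: (0.47+0.30)/2 × 1 = 0.385
  Sum = 22.0175 mcg/mL·h
oral tablet tail: 0.30/0.446 = 0.673; AUC_ev,0→∞ = 22.0175 + 0.673 = 22.6905 mcg/mL·h
F = (AUC_ev/D_ev)/(AUC_iv/D_iv) = (22.6905/25)/(125.959/10) = 0.90762/12.5959 = 0.0721

F = 0.0721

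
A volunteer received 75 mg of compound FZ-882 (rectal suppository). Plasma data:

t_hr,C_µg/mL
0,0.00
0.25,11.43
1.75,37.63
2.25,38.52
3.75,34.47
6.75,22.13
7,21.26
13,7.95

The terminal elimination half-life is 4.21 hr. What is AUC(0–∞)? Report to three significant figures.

AUC = 338 µg/mL·hr

Trapezoidal AUC_0→13:
  [0→0.25]: (0.00+11.43)/2 × 0.25 = 1.42875
  [0.25→1.75]: (11.43+37.63)/2 × 1.5 = 36.795
  [1.75→2.25]: (37.63+38.52)/2 × 0.5 = 19.0375
  [2.25→3.75]: (38.52+34.47)/2 × 1.5 = 54.7425
  [3.75→6.75]: (34.47+22.13)/2 × 3 = 84.9
  [6.75→7]: (22.13+21.26)/2 × 0.25 = 5.42375
  [7→13]: (21.26+7.95)/2 × 6 = 87.63
  Sum = 289.9575 µg/mL·hr
k_e = ln2 / t½ = 0.693147 / 4.21 = 0.1646 hr^-1
Extrapolated tail: C_last / k_e = 7.95 / 0.1646 = 48.299
AUC_0→∞ = 289.9575 + 48.299 = 338.2565 µg/mL·hr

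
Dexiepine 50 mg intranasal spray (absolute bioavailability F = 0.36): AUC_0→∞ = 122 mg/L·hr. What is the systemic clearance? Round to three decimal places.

CL = F × Dose / AUC_0→∞
   = 0.36 × 50 / 122 = 0.147541 L/hr

CL = 0.148 L/hr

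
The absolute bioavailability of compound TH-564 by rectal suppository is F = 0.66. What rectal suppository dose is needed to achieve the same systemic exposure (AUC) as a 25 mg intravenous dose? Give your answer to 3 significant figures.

For equal systemic exposure: F × D_ev = D_iv
D_ev = D_iv / F = 25 / 0.66 = 37.8788 mg

D_rectal = 37.9 mg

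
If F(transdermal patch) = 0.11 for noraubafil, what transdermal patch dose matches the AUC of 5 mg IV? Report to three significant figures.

For equal systemic exposure: F × D_ev = D_iv
D_ev = D_iv / F = 5 / 0.11 = 45.4545 mg

D_transdermal = 45.5 mg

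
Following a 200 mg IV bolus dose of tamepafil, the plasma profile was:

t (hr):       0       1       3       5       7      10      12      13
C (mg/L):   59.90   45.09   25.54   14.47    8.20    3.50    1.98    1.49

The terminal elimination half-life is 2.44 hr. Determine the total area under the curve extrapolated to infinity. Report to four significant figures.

Trapezoidal AUC_0→13:
  [0→1]: (59.90+45.09)/2 × 1 = 52.495
  [1→3]: (45.09+25.54)/2 × 2 = 70.63
  [3→5]: (25.54+14.47)/2 × 2 = 40.01
  [5→7]: (14.47+8.20)/2 × 2 = 22.67
  [7→10]: (8.20+3.50)/2 × 3 = 17.55
  [10→12]: (3.50+1.98)/2 × 2 = 5.48
  [12→13]: (1.98+1.49)/2 × 1 = 1.735
  Sum = 210.57 mg/L·hr
k_e = ln2 / t½ = 0.693147 / 2.44 = 0.2841 hr^-1
Extrapolated tail: C_last / k_e = 1.49 / 0.2841 = 5.245
AUC_0→∞ = 210.57 + 5.245 = 215.815 mg/L·hr

AUC = 215.8 mg/L·hr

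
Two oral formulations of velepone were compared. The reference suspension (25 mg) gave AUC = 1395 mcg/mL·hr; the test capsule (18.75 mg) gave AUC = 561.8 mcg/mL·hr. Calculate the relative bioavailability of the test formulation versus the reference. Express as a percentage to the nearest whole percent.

F_rel = (AUC_test/D_test) / (AUC_ref/D_ref)
      = (561.8/18.75) / (1395/25)
      = 29.9627 / 55.8 = 0.5370 = 53.70%

F_rel = 54%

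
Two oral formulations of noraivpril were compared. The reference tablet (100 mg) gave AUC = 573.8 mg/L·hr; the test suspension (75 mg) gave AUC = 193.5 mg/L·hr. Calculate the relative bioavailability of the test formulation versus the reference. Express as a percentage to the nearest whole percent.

F_rel = 45%

F_rel = (AUC_test/D_test) / (AUC_ref/D_ref)
      = (193.5/75) / (573.8/100)
      = 2.58 / 5.738 = 0.4496 = 44.96%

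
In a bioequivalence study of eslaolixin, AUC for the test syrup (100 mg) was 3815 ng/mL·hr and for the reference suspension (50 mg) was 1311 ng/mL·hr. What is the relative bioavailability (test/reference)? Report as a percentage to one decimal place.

F_rel = 145.5%

F_rel = (AUC_test/D_test) / (AUC_ref/D_ref)
      = (3815/100) / (1311/50)
      = 38.15 / 26.22 = 1.4550 = 145.50%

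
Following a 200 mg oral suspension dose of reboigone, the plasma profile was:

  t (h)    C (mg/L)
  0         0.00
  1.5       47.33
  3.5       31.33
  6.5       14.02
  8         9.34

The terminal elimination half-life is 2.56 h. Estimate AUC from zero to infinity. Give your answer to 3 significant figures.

AUC = 234 mg/L·h

Trapezoidal AUC_0→8:
  [0→1.5]: (0.00+47.33)/2 × 1.5 = 35.4975
  [1.5→3.5]: (47.33+31.33)/2 × 2 = 78.66
  [3.5→6.5]: (31.33+14.02)/2 × 3 = 68.025
  [6.5→8]: (14.02+9.34)/2 × 1.5 = 17.52
  Sum = 199.7025 mg/L·h
k_e = ln2 / t½ = 0.693147 / 2.56 = 0.2708 h^-1
Extrapolated tail: C_last / k_e = 9.34 / 0.2708 = 34.490
AUC_0→∞ = 199.7025 + 34.490 = 234.1925 mg/L·h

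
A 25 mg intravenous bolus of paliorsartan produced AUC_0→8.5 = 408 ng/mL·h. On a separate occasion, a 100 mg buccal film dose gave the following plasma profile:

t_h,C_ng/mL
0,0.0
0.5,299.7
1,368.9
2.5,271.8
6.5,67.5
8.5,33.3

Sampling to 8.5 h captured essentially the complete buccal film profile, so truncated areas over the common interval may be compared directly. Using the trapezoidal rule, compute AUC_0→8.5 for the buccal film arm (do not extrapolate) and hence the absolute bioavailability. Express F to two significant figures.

F = 0.92

Trapezoidal AUC_0→8.5 (buccal film):
  [0→0.5]: (0.0+299.7)/2 × 0.5 = 74.925
  [0.5→1]: (299.7+368.9)/2 × 0.5 = 167.15
  [1→2.5]: (368.9+271.8)/2 × 1.5 = 480.525
  [2.5→6.5]: (271.8+67.5)/2 × 4 = 678.6
  [6.5→8.5]: (67.5+33.3)/2 × 2 = 100.8
  Sum = 1502.0 ng/mL·h
F = (AUC_ev/D_ev)/(AUC_iv/D_iv) = (1502.0/100)/(408/25) = 15.02/16.32 = 0.9203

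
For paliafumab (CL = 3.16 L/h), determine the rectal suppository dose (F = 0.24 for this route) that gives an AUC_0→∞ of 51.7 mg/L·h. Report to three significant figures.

Dose = CL × AUC_0→∞ / F
     = 3.16 × 51.7 / 0.24 = 680.717 mg

Dose = 681 mg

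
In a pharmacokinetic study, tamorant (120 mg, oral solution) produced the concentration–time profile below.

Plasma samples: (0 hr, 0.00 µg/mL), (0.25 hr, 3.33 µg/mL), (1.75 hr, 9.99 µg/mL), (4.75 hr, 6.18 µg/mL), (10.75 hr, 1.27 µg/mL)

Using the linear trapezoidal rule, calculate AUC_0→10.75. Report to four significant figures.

AUC = 57.01 µg/mL·hr

Trapezoidal AUC_0→10.75:
  [0→0.25]: (0.00+3.33)/2 × 0.25 = 0.41625
  [0.25→1.75]: (3.33+9.99)/2 × 1.5 = 9.99
  [1.75→4.75]: (9.99+6.18)/2 × 3 = 24.255
  [4.75→10.75]: (6.18+1.27)/2 × 6 = 22.35
  Sum = 57.01125 µg/mL·hr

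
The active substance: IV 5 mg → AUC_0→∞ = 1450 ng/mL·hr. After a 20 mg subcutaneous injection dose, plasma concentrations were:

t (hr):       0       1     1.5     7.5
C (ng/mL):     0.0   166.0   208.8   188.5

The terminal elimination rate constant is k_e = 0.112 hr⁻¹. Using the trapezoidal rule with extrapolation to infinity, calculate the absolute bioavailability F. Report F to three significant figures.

Trapezoidal AUC_0→7.5 (subcutaneous injection):
  [0→1]: (0.0+166.0)/2 × 1 = 83.0
  [1→1.5]: (166.0+208.8)/2 × 0.5 = 93.7
  [1.5→7.5]: (208.8+188.5)/2 × 6 = 1191.9
  Sum = 1368.6 ng/mL·hr
Tail: C_last/k_e = 188.5/0.112 = 1683.036
AUC_0→∞ (subcutaneous injection) = 1368.6 + 1683.036 = 3051.636 ng/mL·hr
F = (AUC_ev/D_ev)/(AUC_iv/D_iv) = (3051.636/20)/(1450/5) = 152.5818/290 = 0.5261

F = 0.526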